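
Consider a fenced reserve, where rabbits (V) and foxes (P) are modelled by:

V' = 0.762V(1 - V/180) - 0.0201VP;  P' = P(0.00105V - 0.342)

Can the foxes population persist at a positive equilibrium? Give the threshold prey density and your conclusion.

The predator equation gives dP/dt > 0 only when V > 0.342/0.00105 = 326.
Without the predator, V → K = 180. Since 180 < 326, the predator cannot invade.

Threshold V = 326; K < 326, so no, the predator goes extinct.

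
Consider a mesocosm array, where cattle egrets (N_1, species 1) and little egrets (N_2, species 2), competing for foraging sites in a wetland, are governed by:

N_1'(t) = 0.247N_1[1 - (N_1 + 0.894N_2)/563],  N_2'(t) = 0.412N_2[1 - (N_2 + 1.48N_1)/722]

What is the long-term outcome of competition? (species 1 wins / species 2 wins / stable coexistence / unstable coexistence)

Compare the nullcline intercepts: K1/α12 = 563/0.894 = 630 < K2 = 722; K2/α21 = 722/1.48 = 488 < K1 = 563.
Since both are reversed, neither can invade when rare; the interior point is a saddle.

unstable coexistence (outcome depends on initial conditions)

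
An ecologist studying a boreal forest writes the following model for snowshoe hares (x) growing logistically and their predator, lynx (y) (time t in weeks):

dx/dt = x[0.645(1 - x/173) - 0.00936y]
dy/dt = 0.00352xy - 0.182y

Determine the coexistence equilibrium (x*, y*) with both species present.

From dy/dt = 0 with y > 0: 0.00352x* = 0.182, so x* = 51.7.
Substitute into dx/dt = 0: 0.645(1 - 51.7/173) = 0.00936y*.
The bracket is 0.701, giving y* = 0.452/0.00936 = 48.3.

x* ≈ 51.7, y* ≈ 48.3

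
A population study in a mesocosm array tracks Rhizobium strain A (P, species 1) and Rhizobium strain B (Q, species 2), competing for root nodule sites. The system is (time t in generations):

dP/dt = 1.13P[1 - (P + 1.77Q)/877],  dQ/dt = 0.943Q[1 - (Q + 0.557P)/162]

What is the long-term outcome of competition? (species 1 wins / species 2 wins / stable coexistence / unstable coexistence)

species 1 excludes species 2

Compare the nullcline intercepts: K1/α12 = 877/1.77 = 495 > K2 = 162; K2/α21 = 162/0.557 = 291 < K1 = 877.
Since the inequalities point opposite ways, species 1 can invade but species 2 cannot.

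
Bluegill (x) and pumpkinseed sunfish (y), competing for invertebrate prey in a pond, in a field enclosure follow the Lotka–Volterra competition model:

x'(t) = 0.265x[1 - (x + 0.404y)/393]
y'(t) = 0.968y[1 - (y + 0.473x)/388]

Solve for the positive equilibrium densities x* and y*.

Setting both brackets to zero gives the nullclines x + 0.404y = 393 and 0.473x + y = 388.
Substituting y = 388 - 0.473x into the first: x(1 - 0.404·0.473) = 393 - 0.404·388.
So x* = 236/0.809 = 292, and then y* = 388 - 0.473·292 = 250.

x* ≈ 292, y* ≈ 250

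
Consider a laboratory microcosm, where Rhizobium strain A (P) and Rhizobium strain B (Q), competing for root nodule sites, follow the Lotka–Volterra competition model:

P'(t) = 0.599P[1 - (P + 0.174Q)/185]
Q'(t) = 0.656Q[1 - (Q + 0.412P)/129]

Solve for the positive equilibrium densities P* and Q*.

P* ≈ 175, Q* ≈ 56.9

Setting both brackets to zero gives the nullclines P + 0.174Q = 185 and 0.412P + Q = 129.
Substituting Q = 129 - 0.412P into the first: P(1 - 0.174·0.412) = 185 - 0.174·129.
So P* = 163/0.928 = 175, and then Q* = 129 - 0.412·175 = 56.9.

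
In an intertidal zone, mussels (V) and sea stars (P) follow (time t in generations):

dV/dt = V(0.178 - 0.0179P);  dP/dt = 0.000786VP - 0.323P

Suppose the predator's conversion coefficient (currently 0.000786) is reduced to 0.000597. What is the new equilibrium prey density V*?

V* ≈ 541

At the interior fixed point, setting dP/dt = 0 with P > 0 fixes V* = (predator death rate)/(VP coefficient) — independent of the other coefficients.
With the change, V* = 0.323/0.000597 = 541; it rises from 411.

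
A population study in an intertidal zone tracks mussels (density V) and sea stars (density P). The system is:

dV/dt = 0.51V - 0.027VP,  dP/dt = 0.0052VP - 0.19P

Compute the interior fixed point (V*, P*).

V* ≈ 36.5, P* ≈ 18.9

Set dP/dt = 0 with P > 0: 0.0052V - 0.19 = 0, so V* = 0.19/0.0052 = 36.5.
Set dV/dt = 0 with V > 0: 0.51 - 0.027P = 0, so P* = 0.51/0.027 = 18.9.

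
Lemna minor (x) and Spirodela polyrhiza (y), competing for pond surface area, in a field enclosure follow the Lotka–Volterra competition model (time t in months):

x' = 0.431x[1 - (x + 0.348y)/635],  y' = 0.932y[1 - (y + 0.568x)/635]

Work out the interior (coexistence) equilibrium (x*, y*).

Setting both brackets to zero gives the nullclines x + 0.348y = 635 and 0.568x + y = 635.
Substituting y = 635 - 0.568x into the first: x(1 - 0.348·0.568) = 635 - 0.348·635.
So x* = 414/0.802 = 516, and then y* = 635 - 0.568·516 = 342.

x* ≈ 516, y* ≈ 342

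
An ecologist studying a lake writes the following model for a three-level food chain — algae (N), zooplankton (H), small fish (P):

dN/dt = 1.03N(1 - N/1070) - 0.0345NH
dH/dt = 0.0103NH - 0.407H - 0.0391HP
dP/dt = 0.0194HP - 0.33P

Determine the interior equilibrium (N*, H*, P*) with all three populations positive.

N* ≈ 460, H* ≈ 17, P* ≈ 111

From dP/dt = 0: 0.0194H* = 0.33, so H* = 17.
From dN/dt = 0: 1.03(1 - N*/1070) = 0.0345·17, giving N* = 1070·(1 - 0.57) = 460.
From dH/dt = 0: 0.0103·460 - 0.407 = 0.0391P*, so P* = 4.33/0.0391 = 111.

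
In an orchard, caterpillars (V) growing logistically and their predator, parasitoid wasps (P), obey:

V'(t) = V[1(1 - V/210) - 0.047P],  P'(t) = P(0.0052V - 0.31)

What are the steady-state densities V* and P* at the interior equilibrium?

From dP/dt = 0 with P > 0: 0.0052V* = 0.31, so V* = 59.6.
Substitute into dV/dt = 0: 1(1 - 59.6/210) = 0.047P*.
The bracket is 0.716, giving P* = 0.716/0.047 = 15.2.

V* ≈ 59.6, P* ≈ 15.2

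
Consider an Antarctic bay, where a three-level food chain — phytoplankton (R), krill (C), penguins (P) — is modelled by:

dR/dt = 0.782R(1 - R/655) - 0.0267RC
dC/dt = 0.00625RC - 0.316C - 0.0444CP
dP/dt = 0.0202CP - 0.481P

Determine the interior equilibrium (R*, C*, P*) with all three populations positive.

From dP/dt = 0: 0.0202C* = 0.481, so C* = 23.8.
From dR/dt = 0: 0.782(1 - R*/655) = 0.0267·23.8, giving R* = 655·(1 - 0.813) = 122.
From dC/dt = 0: 0.00625·122 - 0.316 = 0.0444P*, so P* = 0.449/0.0444 = 10.1.

R* ≈ 122, C* ≈ 23.8, P* ≈ 10.1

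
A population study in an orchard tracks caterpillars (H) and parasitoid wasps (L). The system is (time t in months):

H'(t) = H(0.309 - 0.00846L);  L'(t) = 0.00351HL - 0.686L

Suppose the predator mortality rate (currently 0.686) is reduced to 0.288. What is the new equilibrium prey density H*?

At the interior fixed point, setting dL/dt = 0 with L > 0 fixes H* = (predator death rate)/(HL coefficient) — independent of the other coefficients.
With the change, H* = 0.288/0.00351 = 82.1; it falls from 195.

H* ≈ 82.1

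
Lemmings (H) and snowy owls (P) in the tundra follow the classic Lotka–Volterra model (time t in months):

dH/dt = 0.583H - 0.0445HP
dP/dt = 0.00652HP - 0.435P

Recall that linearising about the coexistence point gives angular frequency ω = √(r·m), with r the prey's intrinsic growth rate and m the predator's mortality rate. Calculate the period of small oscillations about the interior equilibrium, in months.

T ≈ 12.5 months

Here r = 0.583 and m = 0.435, so r·m = 0.254.
ω = √0.254 = 0.504 per month, hence T = 2π/ω ≈ 12.5 months.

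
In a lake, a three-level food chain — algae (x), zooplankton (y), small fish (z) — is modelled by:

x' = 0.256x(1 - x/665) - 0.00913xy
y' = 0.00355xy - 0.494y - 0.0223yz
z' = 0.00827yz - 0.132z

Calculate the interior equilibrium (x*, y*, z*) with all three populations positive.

From dz/dt = 0: 0.00827y* = 0.132, so y* = 16.
From dx/dt = 0: 0.256(1 - x*/665) = 0.00913·16, giving x* = 665·(1 - 0.569) = 286.
From dy/dt = 0: 0.00355·286 - 0.494 = 0.0223z*, so z* = 0.523/0.0223 = 23.4.

x* ≈ 286, y* ≈ 16, z* ≈ 23.4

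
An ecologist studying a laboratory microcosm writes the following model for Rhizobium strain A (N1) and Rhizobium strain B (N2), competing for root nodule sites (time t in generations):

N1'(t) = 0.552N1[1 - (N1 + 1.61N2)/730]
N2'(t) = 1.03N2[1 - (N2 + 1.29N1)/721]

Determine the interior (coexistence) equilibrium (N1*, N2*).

Setting both brackets to zero gives the nullclines N1 + 1.61N2 = 730 and 1.29N1 + N2 = 721.
Substituting N2 = 721 - 1.29N1 into the first: N1(1 - 1.61·1.29) = 730 - 1.61·721.
So N1* = -431/-1.08 = 400, and then N2* = 721 - 1.29·400 = 205.

N1* ≈ 400, N2* ≈ 205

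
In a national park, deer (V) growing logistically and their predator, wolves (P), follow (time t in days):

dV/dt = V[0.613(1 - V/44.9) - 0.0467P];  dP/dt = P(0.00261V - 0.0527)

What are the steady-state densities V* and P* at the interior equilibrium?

From dP/dt = 0 with P > 0: 0.00261V* = 0.0527, so V* = 20.2.
Substitute into dV/dt = 0: 0.613(1 - 20.2/44.9) = 0.0467P*.
The bracket is 0.55, giving P* = 0.337/0.0467 = 7.22.

V* ≈ 20.2, P* ≈ 7.22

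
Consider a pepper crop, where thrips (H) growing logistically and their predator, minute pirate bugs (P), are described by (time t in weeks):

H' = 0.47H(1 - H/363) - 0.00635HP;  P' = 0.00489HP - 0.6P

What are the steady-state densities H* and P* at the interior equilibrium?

H* ≈ 123, P* ≈ 49

From dP/dt = 0 with P > 0: 0.00489H* = 0.6, so H* = 123.
Substitute into dH/dt = 0: 0.47(1 - 123/363) = 0.00635P*.
The bracket is 0.662, giving P* = 0.311/0.00635 = 49.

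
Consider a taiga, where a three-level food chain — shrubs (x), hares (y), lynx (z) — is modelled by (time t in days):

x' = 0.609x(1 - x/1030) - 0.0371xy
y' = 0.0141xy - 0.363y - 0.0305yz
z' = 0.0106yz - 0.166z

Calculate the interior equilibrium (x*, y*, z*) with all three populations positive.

x* ≈ 47.4, y* ≈ 15.7, z* ≈ 9.99

From dz/dt = 0: 0.0106y* = 0.166, so y* = 15.7.
From dx/dt = 0: 0.609(1 - x*/1030) = 0.0371·15.7, giving x* = 1030·(1 - 0.954) = 47.4.
From dy/dt = 0: 0.0141·47.4 - 0.363 = 0.0305z*, so z* = 0.305/0.0305 = 9.99.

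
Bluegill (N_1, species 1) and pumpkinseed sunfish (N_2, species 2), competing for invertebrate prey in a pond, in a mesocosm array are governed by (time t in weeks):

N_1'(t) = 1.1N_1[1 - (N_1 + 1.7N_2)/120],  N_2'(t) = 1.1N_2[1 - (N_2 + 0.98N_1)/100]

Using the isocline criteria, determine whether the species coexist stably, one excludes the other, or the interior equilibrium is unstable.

Compare the nullcline intercepts: K1/α12 = 120/1.7 = 70.6 < K2 = 100; K2/α21 = 100/0.98 = 102 < K1 = 120.
Since both are reversed, neither can invade when rare; the interior point is a saddle.

unstable coexistence (outcome depends on initial conditions)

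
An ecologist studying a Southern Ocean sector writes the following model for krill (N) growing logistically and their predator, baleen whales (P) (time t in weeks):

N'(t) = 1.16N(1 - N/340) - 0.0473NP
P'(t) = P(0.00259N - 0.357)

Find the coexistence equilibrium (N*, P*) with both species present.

N* ≈ 138, P* ≈ 14.6

From dP/dt = 0 with P > 0: 0.00259N* = 0.357, so N* = 138.
Substitute into dN/dt = 0: 1.16(1 - 138/340) = 0.0473P*.
The bracket is 0.595, giving P* = 0.69/0.0473 = 14.6.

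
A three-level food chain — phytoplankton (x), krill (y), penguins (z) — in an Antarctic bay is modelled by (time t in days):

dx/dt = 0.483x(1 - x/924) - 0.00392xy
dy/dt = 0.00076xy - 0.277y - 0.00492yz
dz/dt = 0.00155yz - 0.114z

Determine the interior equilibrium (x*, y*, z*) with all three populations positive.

From dz/dt = 0: 0.00155y* = 0.114, so y* = 73.5.
From dx/dt = 0: 0.483(1 - x*/924) = 0.00392·73.5, giving x* = 924·(1 - 0.597) = 372.
From dy/dt = 0: 0.00076·372 - 0.277 = 0.00492z*, so z* = 0.00606/0.00492 = 1.23.

x* ≈ 372, y* ≈ 73.5, z* ≈ 1.23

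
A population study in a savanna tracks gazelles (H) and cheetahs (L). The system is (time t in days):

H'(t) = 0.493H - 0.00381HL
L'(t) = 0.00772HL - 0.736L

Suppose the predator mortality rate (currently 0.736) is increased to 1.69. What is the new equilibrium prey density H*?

H* ≈ 219

At the interior fixed point, setting dL/dt = 0 with L > 0 fixes H* = (predator death rate)/(HL coefficient) — independent of the other coefficients.
With the change, H* = 1.69/0.00772 = 219; it rises from 95.3.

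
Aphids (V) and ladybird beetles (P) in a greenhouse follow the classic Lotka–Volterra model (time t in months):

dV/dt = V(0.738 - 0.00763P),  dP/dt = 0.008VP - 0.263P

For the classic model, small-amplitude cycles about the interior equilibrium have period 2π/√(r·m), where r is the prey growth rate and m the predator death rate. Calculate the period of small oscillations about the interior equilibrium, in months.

Here r = 0.738 and m = 0.263, so r·m = 0.194.
ω = √0.194 = 0.441 per month, hence T = 2π/ω ≈ 14.3 months.

T ≈ 14.3 months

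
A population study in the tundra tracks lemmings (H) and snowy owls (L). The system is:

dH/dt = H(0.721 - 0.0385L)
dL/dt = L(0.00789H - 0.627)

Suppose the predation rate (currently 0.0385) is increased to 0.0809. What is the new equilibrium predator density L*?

At the interior fixed point, setting dH/dt = 0 with H > 0 fixes L* = (prey growth rate)/(HL coefficient) — independent of the other coefficients.
With the change, L* = 0.721/0.0809 = 8.91; it falls from 18.7.

L* ≈ 8.91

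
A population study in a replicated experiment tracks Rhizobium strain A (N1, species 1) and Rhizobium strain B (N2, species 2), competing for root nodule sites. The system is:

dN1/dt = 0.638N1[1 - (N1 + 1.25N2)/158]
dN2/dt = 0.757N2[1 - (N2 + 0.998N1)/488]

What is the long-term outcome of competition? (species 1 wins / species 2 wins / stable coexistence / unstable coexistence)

Compare the nullcline intercepts: K1/α12 = 158/1.25 = 126 < K2 = 488; K2/α21 = 488/0.998 = 489 > K1 = 158.
Since the inequalities point opposite ways, species 2 can invade but species 1 cannot.

species 2 excludes species 1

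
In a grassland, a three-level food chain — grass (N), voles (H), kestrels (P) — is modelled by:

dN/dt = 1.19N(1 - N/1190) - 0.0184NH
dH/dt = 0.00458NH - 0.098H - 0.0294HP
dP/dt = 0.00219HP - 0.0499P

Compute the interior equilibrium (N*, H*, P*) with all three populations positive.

N* ≈ 771, H* ≈ 22.8, P* ≈ 117

From dP/dt = 0: 0.00219H* = 0.0499, so H* = 22.8.
From dN/dt = 0: 1.19(1 - N*/1190) = 0.0184·22.8, giving N* = 1190·(1 - 0.352) = 771.
From dH/dt = 0: 0.00458·771 - 0.098 = 0.0294P*, so P* = 3.43/0.0294 = 117.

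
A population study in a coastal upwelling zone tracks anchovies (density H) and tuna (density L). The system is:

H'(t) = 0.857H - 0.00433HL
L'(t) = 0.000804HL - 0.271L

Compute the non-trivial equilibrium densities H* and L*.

H* ≈ 337, L* ≈ 198

Set dL/dt = 0 with L > 0: 0.000804H - 0.271 = 0, so H* = 0.271/0.000804 = 337.
Set dH/dt = 0 with H > 0: 0.857 - 0.00433L = 0, so L* = 0.857/0.00433 = 198.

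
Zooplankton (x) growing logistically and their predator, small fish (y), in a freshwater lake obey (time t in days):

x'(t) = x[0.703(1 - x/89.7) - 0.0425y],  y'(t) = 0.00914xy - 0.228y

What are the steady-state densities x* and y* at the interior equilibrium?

x* ≈ 24.9, y* ≈ 11.9

From dy/dt = 0 with y > 0: 0.00914x* = 0.228, so x* = 24.9.
Substitute into dx/dt = 0: 0.703(1 - 24.9/89.7) = 0.0425y*.
The bracket is 0.722, giving y* = 0.507/0.0425 = 11.9.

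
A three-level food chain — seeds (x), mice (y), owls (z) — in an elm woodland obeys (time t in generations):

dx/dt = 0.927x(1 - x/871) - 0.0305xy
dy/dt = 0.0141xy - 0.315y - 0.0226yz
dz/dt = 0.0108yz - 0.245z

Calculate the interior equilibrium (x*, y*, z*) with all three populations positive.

x* ≈ 221, y* ≈ 22.7, z* ≈ 124

From dz/dt = 0: 0.0108y* = 0.245, so y* = 22.7.
From dx/dt = 0: 0.927(1 - x*/871) = 0.0305·22.7, giving x* = 871·(1 - 0.746) = 221.
From dy/dt = 0: 0.0141·221 - 0.315 = 0.0226z*, so z* = 2.8/0.0226 = 124.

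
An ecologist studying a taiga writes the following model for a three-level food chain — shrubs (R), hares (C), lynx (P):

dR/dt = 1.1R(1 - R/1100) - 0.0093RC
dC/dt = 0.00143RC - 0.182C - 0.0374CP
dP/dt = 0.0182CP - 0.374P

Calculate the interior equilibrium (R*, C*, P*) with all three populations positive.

R* ≈ 909, C* ≈ 20.5, P* ≈ 29.9

From dP/dt = 0: 0.0182C* = 0.374, so C* = 20.5.
From dR/dt = 0: 1.1(1 - R*/1100) = 0.0093·20.5, giving R* = 1100·(1 - 0.174) = 909.
From dC/dt = 0: 0.00143·909 - 0.182 = 0.0374P*, so P* = 1.12/0.0374 = 29.9.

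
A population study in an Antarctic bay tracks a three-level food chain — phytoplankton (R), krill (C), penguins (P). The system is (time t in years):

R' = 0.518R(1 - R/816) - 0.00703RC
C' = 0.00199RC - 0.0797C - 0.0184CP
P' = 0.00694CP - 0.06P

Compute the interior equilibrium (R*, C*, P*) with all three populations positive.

From dP/dt = 0: 0.00694C* = 0.06, so C* = 8.65.
From dR/dt = 0: 0.518(1 - R*/816) = 0.00703·8.65, giving R* = 816·(1 - 0.117) = 720.
From dC/dt = 0: 0.00199·720 - 0.0797 = 0.0184P*, so P* = 1.35/0.0184 = 73.6.

R* ≈ 720, C* ≈ 8.65, P* ≈ 73.6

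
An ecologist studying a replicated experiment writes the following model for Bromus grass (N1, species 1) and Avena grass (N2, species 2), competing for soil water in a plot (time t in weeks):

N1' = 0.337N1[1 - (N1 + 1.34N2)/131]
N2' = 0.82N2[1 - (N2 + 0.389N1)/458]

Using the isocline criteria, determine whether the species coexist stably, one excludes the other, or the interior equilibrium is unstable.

Compare the nullcline intercepts: K1/α12 = 131/1.34 = 97.8 < K2 = 458; K2/α21 = 458/0.389 = 1180 > K1 = 131.
Since the inequalities point opposite ways, species 2 can invade but species 1 cannot.

species 2 excludes species 1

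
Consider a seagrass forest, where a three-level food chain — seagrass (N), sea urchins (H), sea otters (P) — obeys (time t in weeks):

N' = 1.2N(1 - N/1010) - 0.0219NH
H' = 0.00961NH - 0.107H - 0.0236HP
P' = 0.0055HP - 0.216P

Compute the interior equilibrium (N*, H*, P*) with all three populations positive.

N* ≈ 286, H* ≈ 39.3, P* ≈ 112

From dP/dt = 0: 0.0055H* = 0.216, so H* = 39.3.
From dN/dt = 0: 1.2(1 - N*/1010) = 0.0219·39.3, giving N* = 1010·(1 - 0.717) = 286.
From dH/dt = 0: 0.00961·286 - 0.107 = 0.0236P*, so P* = 2.64/0.0236 = 112.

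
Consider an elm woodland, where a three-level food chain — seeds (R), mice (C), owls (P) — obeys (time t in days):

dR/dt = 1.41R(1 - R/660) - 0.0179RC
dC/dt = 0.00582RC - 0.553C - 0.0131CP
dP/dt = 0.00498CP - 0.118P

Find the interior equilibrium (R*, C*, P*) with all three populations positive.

R* ≈ 461, C* ≈ 23.7, P* ≈ 163

From dP/dt = 0: 0.00498C* = 0.118, so C* = 23.7.
From dR/dt = 0: 1.41(1 - R*/660) = 0.0179·23.7, giving R* = 660·(1 - 0.301) = 461.
From dC/dt = 0: 0.00582·461 - 0.553 = 0.0131P*, so P* = 2.13/0.0131 = 163.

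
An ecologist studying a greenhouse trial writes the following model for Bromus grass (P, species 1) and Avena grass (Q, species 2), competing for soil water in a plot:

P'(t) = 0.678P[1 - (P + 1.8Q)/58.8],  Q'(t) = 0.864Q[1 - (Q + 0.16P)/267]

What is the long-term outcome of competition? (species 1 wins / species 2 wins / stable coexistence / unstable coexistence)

species 2 excludes species 1

Compare the nullcline intercepts: K1/α12 = 58.8/1.8 = 32.7 < K2 = 267; K2/α21 = 267/0.16 = 1670 > K1 = 58.8.
Since the inequalities point opposite ways, species 2 can invade but species 1 cannot.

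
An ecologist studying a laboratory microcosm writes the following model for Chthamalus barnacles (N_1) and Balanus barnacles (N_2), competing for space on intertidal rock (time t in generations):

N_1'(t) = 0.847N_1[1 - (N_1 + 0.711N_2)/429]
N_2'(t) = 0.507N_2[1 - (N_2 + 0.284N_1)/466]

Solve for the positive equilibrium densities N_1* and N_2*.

Setting both brackets to zero gives the nullclines N_1 + 0.711N_2 = 429 and 0.284N_1 + N_2 = 466.
Substituting N_2 = 466 - 0.284N_1 into the first: N_1(1 - 0.711·0.284) = 429 - 0.711·466.
So N_1* = 97.7/0.798 = 122, and then N_2* = 466 - 0.284·122 = 431.

N_1* ≈ 122, N_2* ≈ 431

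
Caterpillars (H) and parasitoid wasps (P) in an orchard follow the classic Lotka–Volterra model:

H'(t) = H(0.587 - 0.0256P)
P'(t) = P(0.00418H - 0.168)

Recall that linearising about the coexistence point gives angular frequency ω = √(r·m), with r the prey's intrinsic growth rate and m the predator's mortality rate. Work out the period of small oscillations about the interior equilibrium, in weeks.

Here r = 0.587 and m = 0.168, so r·m = 0.0986.
ω = √0.0986 = 0.314 per week, hence T = 2π/ω ≈ 20 weeks.

T ≈ 20 weeks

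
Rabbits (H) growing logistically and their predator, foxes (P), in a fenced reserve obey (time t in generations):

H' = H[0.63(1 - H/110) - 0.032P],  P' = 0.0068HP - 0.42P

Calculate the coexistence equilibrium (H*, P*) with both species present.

H* ≈ 61.8, P* ≈ 8.63

From dP/dt = 0 with P > 0: 0.0068H* = 0.42, so H* = 61.8.
Substitute into dH/dt = 0: 0.63(1 - 61.8/110) = 0.032P*.
The bracket is 0.439, giving P* = 0.276/0.032 = 8.63.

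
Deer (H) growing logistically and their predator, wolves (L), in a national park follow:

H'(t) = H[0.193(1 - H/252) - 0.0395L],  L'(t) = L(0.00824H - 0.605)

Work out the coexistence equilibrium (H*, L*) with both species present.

From dL/dt = 0 with L > 0: 0.00824H* = 0.605, so H* = 73.4.
Substitute into dH/dt = 0: 0.193(1 - 73.4/252) = 0.0395L*.
The bracket is 0.709, giving L* = 0.137/0.0395 = 3.46.

H* ≈ 73.4, L* ≈ 3.46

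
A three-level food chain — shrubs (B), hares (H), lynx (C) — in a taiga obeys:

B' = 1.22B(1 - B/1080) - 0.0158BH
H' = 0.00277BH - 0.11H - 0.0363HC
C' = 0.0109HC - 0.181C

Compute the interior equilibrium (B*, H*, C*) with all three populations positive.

From dC/dt = 0: 0.0109H* = 0.181, so H* = 16.6.
From dB/dt = 0: 1.22(1 - B*/1080) = 0.0158·16.6, giving B* = 1080·(1 - 0.215) = 848.
From dH/dt = 0: 0.00277·848 - 0.11 = 0.0363C*, so C* = 2.24/0.0363 = 61.7.

B* ≈ 848, H* ≈ 16.6, C* ≈ 61.7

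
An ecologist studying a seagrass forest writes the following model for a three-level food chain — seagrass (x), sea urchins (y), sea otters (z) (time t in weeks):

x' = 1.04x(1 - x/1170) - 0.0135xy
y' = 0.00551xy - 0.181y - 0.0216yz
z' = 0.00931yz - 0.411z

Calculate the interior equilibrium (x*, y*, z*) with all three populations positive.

x* ≈ 500, y* ≈ 44.1, z* ≈ 119

From dz/dt = 0: 0.00931y* = 0.411, so y* = 44.1.
From dx/dt = 0: 1.04(1 - x*/1170) = 0.0135·44.1, giving x* = 1170·(1 - 0.573) = 500.
From dy/dt = 0: 0.00551·500 - 0.181 = 0.0216z*, so z* = 2.57/0.0216 = 119.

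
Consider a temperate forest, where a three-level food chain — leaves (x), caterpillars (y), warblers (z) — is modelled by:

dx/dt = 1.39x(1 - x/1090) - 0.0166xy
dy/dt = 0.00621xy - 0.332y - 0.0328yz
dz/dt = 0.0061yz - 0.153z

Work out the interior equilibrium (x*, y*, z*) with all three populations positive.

x* ≈ 764, y* ≈ 25.1, z* ≈ 134

From dz/dt = 0: 0.0061y* = 0.153, so y* = 25.1.
From dx/dt = 0: 1.39(1 - x*/1090) = 0.0166·25.1, giving x* = 1090·(1 - 0.3) = 764.
From dy/dt = 0: 0.00621·764 - 0.332 = 0.0328z*, so z* = 4.41/0.0328 = 134.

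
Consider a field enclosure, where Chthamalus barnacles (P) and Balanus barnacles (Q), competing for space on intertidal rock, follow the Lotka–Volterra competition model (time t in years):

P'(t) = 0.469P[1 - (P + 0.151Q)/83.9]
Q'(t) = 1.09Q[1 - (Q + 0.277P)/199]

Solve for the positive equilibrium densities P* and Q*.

P* ≈ 56.2, Q* ≈ 183

Setting both brackets to zero gives the nullclines P + 0.151Q = 83.9 and 0.277P + Q = 199.
Substituting Q = 199 - 0.277P into the first: P(1 - 0.151·0.277) = 83.9 - 0.151·199.
So P* = 53.9/0.958 = 56.2, and then Q* = 199 - 0.277·56.2 = 183.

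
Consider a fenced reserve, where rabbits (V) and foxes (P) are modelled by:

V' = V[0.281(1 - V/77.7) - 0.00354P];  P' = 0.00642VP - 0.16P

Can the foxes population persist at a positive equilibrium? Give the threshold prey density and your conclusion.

Threshold V = 24.9; K > 24.9, so yes, the predator persists.

The predator equation gives dP/dt > 0 only when V > 0.16/0.00642 = 24.9.
Without the predator, V → K = 77.7. Since 77.7 > 24.9, the predator can invade and persist.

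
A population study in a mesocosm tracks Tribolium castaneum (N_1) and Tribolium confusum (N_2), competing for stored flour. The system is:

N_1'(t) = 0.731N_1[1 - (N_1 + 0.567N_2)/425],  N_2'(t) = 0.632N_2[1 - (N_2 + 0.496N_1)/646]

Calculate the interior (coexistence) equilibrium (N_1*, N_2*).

Setting both brackets to zero gives the nullclines N_1 + 0.567N_2 = 425 and 0.496N_1 + N_2 = 646.
Substituting N_2 = 646 - 0.496N_1 into the first: N_1(1 - 0.567·0.496) = 425 - 0.567·646.
So N_1* = 58.7/0.719 = 81.7, and then N_2* = 646 - 0.496·81.7 = 605.

N_1* ≈ 81.7, N_2* ≈ 605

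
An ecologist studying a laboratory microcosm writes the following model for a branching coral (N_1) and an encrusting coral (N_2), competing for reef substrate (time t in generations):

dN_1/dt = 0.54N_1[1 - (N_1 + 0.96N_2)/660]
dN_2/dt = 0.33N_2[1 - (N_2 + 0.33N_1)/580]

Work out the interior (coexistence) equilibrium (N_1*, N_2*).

Setting both brackets to zero gives the nullclines N_1 + 0.96N_2 = 660 and 0.33N_1 + N_2 = 580.
Substituting N_2 = 580 - 0.33N_1 into the first: N_1(1 - 0.96·0.33) = 660 - 0.96·580.
So N_1* = 103/0.683 = 151, and then N_2* = 580 - 0.33·151 = 530.

N_1* ≈ 151, N_2* ≈ 530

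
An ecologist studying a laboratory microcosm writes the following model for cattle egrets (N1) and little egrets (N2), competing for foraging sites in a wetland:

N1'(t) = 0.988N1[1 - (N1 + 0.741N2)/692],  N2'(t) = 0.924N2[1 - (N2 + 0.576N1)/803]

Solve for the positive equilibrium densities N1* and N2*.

Setting both brackets to zero gives the nullclines N1 + 0.741N2 = 692 and 0.576N1 + N2 = 803.
Substituting N2 = 803 - 0.576N1 into the first: N1(1 - 0.741·0.576) = 692 - 0.741·803.
So N1* = 97/0.573 = 169, and then N2* = 803 - 0.576·169 = 706.

N1* ≈ 169, N2* ≈ 706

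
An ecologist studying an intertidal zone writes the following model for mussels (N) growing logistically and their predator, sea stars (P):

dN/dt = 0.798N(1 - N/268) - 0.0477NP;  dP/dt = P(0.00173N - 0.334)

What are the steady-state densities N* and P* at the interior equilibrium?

From dP/dt = 0 with P > 0: 0.00173N* = 0.334, so N* = 193.
Substitute into dN/dt = 0: 0.798(1 - 193/268) = 0.0477P*.
The bracket is 0.28, giving P* = 0.223/0.0477 = 4.68.

N* ≈ 193, P* ≈ 4.68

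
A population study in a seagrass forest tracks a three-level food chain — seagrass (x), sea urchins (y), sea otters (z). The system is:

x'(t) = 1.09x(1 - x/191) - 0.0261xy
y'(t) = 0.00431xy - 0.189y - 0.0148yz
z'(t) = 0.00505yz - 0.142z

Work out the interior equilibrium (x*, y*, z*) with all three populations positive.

From dz/dt = 0: 0.00505y* = 0.142, so y* = 28.1.
From dx/dt = 0: 1.09(1 - x*/191) = 0.0261·28.1, giving x* = 191·(1 - 0.673) = 62.4.
From dy/dt = 0: 0.00431·62.4 - 0.189 = 0.0148z*, so z* = 0.0799/0.0148 = 5.4.

x* ≈ 62.4, y* ≈ 28.1, z* ≈ 5.4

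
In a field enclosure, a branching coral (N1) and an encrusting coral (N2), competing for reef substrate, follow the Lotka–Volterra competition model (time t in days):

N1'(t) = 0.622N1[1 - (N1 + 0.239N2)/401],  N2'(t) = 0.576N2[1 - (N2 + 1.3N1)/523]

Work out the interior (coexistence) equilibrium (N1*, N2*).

Setting both brackets to zero gives the nullclines N1 + 0.239N2 = 401 and 1.3N1 + N2 = 523.
Substituting N2 = 523 - 1.3N1 into the first: N1(1 - 0.239·1.3) = 401 - 0.239·523.
So N1* = 276/0.689 = 400, and then N2* = 523 - 1.3·400 = 2.47.

N1* ≈ 400, N2* ≈ 2.47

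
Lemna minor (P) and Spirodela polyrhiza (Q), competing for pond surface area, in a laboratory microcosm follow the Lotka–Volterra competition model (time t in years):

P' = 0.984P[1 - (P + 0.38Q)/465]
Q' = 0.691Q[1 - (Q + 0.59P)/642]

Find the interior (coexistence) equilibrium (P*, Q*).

P* ≈ 285, Q* ≈ 474

Setting both brackets to zero gives the nullclines P + 0.38Q = 465 and 0.59P + Q = 642.
Substituting Q = 642 - 0.59P into the first: P(1 - 0.38·0.59) = 465 - 0.38·642.
So P* = 221/0.776 = 285, and then Q* = 642 - 0.59·285 = 474.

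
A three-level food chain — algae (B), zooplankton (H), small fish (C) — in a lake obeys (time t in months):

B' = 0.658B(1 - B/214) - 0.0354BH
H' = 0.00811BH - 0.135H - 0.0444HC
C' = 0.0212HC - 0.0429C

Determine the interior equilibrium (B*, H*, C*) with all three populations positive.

B* ≈ 191, H* ≈ 2.02, C* ≈ 31.8

From dC/dt = 0: 0.0212H* = 0.0429, so H* = 2.02.
From dB/dt = 0: 0.658(1 - B*/214) = 0.0354·2.02, giving B* = 214·(1 - 0.109) = 191.
From dH/dt = 0: 0.00811·191 - 0.135 = 0.0444C*, so C* = 1.41/0.0444 = 31.8.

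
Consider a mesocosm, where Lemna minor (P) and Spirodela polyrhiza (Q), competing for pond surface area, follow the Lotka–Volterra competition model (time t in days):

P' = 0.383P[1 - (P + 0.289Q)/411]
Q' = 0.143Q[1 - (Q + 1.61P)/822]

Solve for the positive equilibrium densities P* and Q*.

Setting both brackets to zero gives the nullclines P + 0.289Q = 411 and 1.61P + Q = 822.
Substituting Q = 822 - 1.61P into the first: P(1 - 0.289·1.61) = 411 - 0.289·822.
So P* = 173/0.535 = 324, and then Q* = 822 - 1.61·324 = 300.

P* ≈ 324, Q* ≈ 300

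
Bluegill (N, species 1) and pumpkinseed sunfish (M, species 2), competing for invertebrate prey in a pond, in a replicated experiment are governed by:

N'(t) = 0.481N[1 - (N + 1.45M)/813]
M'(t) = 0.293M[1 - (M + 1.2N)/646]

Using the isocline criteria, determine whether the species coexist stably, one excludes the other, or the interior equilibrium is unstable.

unstable coexistence (outcome depends on initial conditions)

Compare the nullcline intercepts: K1/α12 = 813/1.45 = 561 < K2 = 646; K2/α21 = 646/1.2 = 538 < K1 = 813.
Since both are reversed, neither can invade when rare; the interior point is a saddle.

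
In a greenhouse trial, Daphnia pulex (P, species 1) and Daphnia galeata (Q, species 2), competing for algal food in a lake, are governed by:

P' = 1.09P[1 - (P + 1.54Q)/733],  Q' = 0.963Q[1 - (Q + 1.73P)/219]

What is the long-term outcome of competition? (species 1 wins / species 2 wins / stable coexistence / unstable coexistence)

Compare the nullcline intercepts: K1/α12 = 733/1.54 = 476 > K2 = 219; K2/α21 = 219/1.73 = 127 < K1 = 733.
Since the inequalities point opposite ways, species 1 can invade but species 2 cannot.

species 1 excludes species 2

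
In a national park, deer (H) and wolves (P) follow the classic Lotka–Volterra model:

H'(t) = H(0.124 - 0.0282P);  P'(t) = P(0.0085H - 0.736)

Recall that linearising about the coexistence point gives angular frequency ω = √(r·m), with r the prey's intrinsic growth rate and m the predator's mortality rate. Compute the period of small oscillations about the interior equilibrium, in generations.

Here r = 0.124 and m = 0.736, so r·m = 0.0913.
ω = √0.0913 = 0.302 per generation, hence T = 2π/ω ≈ 20.8 generations.

T ≈ 20.8 generations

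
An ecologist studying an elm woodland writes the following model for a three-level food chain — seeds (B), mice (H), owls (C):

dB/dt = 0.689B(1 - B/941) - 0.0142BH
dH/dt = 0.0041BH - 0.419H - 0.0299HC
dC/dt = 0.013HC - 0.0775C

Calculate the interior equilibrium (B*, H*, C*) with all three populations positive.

B* ≈ 825, H* ≈ 5.96, C* ≈ 99.2

From dC/dt = 0: 0.013H* = 0.0775, so H* = 5.96.
From dB/dt = 0: 0.689(1 - B*/941) = 0.0142·5.96, giving B* = 941·(1 - 0.123) = 825.
From dH/dt = 0: 0.0041·825 - 0.419 = 0.0299C*, so C* = 2.97/0.0299 = 99.2.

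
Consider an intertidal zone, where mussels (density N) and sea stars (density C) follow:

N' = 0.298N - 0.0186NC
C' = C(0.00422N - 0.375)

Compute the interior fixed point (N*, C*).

Set dC/dt = 0 with C > 0: 0.00422N - 0.375 = 0, so N* = 0.375/0.00422 = 88.9.
Set dN/dt = 0 with N > 0: 0.298 - 0.0186C = 0, so C* = 0.298/0.0186 = 16.

N* ≈ 88.9, C* ≈ 16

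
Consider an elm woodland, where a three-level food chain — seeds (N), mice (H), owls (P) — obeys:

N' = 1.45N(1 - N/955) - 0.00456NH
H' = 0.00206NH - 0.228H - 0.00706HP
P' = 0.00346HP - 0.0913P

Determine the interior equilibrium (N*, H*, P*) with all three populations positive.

From dP/dt = 0: 0.00346H* = 0.0913, so H* = 26.4.
From dN/dt = 0: 1.45(1 - N*/955) = 0.00456·26.4, giving N* = 955·(1 - 0.083) = 876.
From dH/dt = 0: 0.00206·876 - 0.228 = 0.00706P*, so P* = 1.58/0.00706 = 223.

N* ≈ 876, H* ≈ 26.4, P* ≈ 223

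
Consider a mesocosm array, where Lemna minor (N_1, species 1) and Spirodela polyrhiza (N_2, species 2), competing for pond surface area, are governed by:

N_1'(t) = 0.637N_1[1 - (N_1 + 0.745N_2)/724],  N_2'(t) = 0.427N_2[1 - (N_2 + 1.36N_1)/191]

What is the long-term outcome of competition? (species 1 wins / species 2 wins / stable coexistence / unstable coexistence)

Compare the nullcline intercepts: K1/α12 = 724/0.745 = 972 > K2 = 191; K2/α21 = 191/1.36 = 140 < K1 = 724.
Since the inequalities point opposite ways, species 1 can invade but species 2 cannot.

species 1 excludes species 2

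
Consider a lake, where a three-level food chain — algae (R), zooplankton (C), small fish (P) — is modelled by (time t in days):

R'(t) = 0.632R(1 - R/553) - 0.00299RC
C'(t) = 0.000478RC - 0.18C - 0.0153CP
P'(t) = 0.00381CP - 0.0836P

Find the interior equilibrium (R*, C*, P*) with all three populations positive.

From dP/dt = 0: 0.00381C* = 0.0836, so C* = 21.9.
From dR/dt = 0: 0.632(1 - R*/553) = 0.00299·21.9, giving R* = 553·(1 - 0.104) = 496.
From dC/dt = 0: 0.000478·496 - 0.18 = 0.0153P*, so P* = 0.0569/0.0153 = 3.72.

R* ≈ 496, C* ≈ 21.9, P* ≈ 3.72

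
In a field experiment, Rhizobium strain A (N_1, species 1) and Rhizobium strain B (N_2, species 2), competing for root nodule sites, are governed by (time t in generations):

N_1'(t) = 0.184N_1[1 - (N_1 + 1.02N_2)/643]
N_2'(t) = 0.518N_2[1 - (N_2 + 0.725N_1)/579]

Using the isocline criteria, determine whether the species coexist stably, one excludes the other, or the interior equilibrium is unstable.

Compare the nullcline intercepts: K1/α12 = 643/1.02 = 630 > K2 = 579; K2/α21 = 579/0.725 = 799 > K1 = 643.
Since both inequalities hold, each species can invade when rare, so the interior equilibrium is stable.

stable coexistence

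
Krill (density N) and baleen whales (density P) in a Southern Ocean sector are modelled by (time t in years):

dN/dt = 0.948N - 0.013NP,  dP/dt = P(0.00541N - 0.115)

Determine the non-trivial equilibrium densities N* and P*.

Set dP/dt = 0 with P > 0: 0.00541N - 0.115 = 0, so N* = 0.115/0.00541 = 21.3.
Set dN/dt = 0 with N > 0: 0.948 - 0.013P = 0, so P* = 0.948/0.013 = 72.9.

N* ≈ 21.3, P* ≈ 72.9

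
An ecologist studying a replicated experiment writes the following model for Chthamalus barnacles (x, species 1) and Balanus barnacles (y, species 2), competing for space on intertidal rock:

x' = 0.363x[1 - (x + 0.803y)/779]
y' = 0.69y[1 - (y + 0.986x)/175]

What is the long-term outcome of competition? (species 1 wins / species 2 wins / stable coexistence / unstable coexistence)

species 1 excludes species 2

Compare the nullcline intercepts: K1/α12 = 779/0.803 = 970 > K2 = 175; K2/α21 = 175/0.986 = 177 < K1 = 779.
Since the inequalities point opposite ways, species 1 can invade but species 2 cannot.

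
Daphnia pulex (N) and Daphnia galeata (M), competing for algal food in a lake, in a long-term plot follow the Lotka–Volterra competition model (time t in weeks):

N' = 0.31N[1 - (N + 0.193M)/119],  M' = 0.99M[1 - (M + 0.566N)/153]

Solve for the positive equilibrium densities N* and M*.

N* ≈ 100, M* ≈ 96.1

Setting both brackets to zero gives the nullclines N + 0.193M = 119 and 0.566N + M = 153.
Substituting M = 153 - 0.566N into the first: N(1 - 0.193·0.566) = 119 - 0.193·153.
So N* = 89.5/0.891 = 100, and then M* = 153 - 0.566·100 = 96.1.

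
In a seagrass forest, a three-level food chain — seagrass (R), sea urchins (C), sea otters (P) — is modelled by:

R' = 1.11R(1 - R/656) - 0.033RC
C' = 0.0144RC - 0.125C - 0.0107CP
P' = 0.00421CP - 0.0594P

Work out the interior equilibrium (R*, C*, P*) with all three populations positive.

R* ≈ 381, C* ≈ 14.1, P* ≈ 501

From dP/dt = 0: 0.00421C* = 0.0594, so C* = 14.1.
From dR/dt = 0: 1.11(1 - R*/656) = 0.033·14.1, giving R* = 656·(1 - 0.419) = 381.
From dC/dt = 0: 0.0144·381 - 0.125 = 0.0107P*, so P* = 5.36/0.0107 = 501.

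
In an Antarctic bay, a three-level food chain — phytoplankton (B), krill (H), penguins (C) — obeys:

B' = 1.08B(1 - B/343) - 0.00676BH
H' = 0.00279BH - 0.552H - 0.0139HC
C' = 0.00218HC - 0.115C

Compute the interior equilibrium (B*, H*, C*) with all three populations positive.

B* ≈ 230, H* ≈ 52.8, C* ≈ 6.4

From dC/dt = 0: 0.00218H* = 0.115, so H* = 52.8.
From dB/dt = 0: 1.08(1 - B*/343) = 0.00676·52.8, giving B* = 343·(1 - 0.33) = 230.
From dH/dt = 0: 0.00279·230 - 0.552 = 0.0139C*, so C* = 0.089/0.0139 = 6.4.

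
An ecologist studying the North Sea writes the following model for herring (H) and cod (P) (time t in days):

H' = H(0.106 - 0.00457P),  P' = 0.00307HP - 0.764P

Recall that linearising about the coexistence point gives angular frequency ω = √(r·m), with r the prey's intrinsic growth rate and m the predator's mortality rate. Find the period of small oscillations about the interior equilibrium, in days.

Here r = 0.106 and m = 0.764, so r·m = 0.081.
ω = √0.081 = 0.285 per day, hence T = 2π/ω ≈ 22.1 days.

T ≈ 22.1 days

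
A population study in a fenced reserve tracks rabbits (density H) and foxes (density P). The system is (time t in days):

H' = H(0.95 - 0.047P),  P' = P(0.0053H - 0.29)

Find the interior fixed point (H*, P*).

H* ≈ 54.7, P* ≈ 20.2

Set dP/dt = 0 with P > 0: 0.0053H - 0.29 = 0, so H* = 0.29/0.0053 = 54.7.
Set dH/dt = 0 with H > 0: 0.95 - 0.047P = 0, so P* = 0.95/0.047 = 20.2.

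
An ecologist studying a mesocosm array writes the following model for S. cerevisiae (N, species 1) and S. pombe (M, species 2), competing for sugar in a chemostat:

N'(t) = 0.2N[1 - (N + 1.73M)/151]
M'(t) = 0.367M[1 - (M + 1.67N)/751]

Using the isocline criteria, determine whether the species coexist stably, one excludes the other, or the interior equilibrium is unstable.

species 2 excludes species 1

Compare the nullcline intercepts: K1/α12 = 151/1.73 = 87.3 < K2 = 751; K2/α21 = 751/1.67 = 450 > K1 = 151.
Since the inequalities point opposite ways, species 2 can invade but species 1 cannot.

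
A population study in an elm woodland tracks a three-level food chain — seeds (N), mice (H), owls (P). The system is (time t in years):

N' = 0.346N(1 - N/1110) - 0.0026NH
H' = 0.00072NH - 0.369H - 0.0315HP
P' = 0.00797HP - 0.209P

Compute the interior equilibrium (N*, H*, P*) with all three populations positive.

From dP/dt = 0: 0.00797H* = 0.209, so H* = 26.2.
From dN/dt = 0: 0.346(1 - N*/1110) = 0.0026·26.2, giving N* = 1110·(1 - 0.197) = 891.
From dH/dt = 0: 0.00072·891 - 0.369 = 0.0315P*, so P* = 0.273/0.0315 = 8.66.

N* ≈ 891, H* ≈ 26.2, P* ≈ 8.66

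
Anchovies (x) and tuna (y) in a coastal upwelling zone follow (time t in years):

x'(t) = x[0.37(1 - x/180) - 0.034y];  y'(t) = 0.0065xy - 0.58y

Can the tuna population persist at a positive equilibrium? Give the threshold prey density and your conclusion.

The predator equation gives dy/dt > 0 only when x > 0.58/0.0065 = 89.2.
Without the predator, x → K = 180. Since 180 > 89.2, the predator can invade and persist.

Threshold x = 89.2; K > 89.2, so yes, the predator persists.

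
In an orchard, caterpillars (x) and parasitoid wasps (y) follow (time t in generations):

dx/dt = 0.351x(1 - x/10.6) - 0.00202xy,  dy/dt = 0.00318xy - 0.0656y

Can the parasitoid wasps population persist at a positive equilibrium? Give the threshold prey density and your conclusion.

The predator equation gives dy/dt > 0 only when x > 0.0656/0.00318 = 20.6.
Without the predator, x → K = 10.6. Since 10.6 < 20.6, the predator cannot invade.

Threshold x = 20.6; K < 20.6, so no, the predator goes extinct.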